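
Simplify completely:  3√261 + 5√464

29*√29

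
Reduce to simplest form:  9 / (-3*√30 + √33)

Multiply numerator and denominator by √33 + 3*√30.
Denominator becomes -237; numerator becomes 9*√33 + 27*√30.

(-9*√30 - 3*√33)/79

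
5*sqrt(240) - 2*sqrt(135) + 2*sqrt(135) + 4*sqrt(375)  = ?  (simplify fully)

40*sqrt(15)

5*sqrt(240) = 20*sqrt(15); 2*sqrt(135) = 6*sqrt(15); 2*sqrt(135) = 6*sqrt(15); 4*sqrt(375) = 20*sqrt(15)
Combine: (20 - 6 + 6 + 20)·sqrt(15) = 40*sqrt(15)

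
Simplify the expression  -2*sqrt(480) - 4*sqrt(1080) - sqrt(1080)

-38*sqrt(30)

2*sqrt(480) = 8*sqrt(30); 4*sqrt(1080) = 24*sqrt(30); sqrt(1080) = 6*sqrt(30)
Combine: (-8 - 24 - 6)·sqrt(30) = -38*sqrt(30)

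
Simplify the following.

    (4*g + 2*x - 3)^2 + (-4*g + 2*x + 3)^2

Binomially expand both and collect terms in (2*x), (4*g - 3).

32*g^2 - 48*g + 8*x^2 + 18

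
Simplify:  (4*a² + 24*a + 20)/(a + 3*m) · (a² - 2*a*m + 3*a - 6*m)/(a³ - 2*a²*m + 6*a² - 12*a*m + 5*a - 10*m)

(4*a + 12)/(a + 3*m)

Factor: 4*a² + 24*a + 20 = 4·(a + 5)·(a + 1);  a² - 2*a*m + 3*a - 6*m = (a - 2*m)·(a + 3);  a³ - 2*a²*m + 6*a² - 12*a*m + 5*a - 10*m = (a + 1)·(a + 5)·(a - 2*m)
Cancel the common factors (a + 5), (a - 2*m), (a + 1).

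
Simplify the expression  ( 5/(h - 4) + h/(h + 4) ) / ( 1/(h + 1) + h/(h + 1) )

Numerator: 5/(h - 4) + h/(h + 4) = (h² + h + 20)/(h² - 16)
Denominator: 1/(h + 1) + h/(h + 1) = 1
Divide: ((h² + h + 20)/(h² - 16)) · (1) = (h² + h + 20)/(h² - 16)

(h² + h + 20)/(h² - 16)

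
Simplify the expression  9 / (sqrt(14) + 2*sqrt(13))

Multiply numerator and denominator by -2*sqrt(13) + sqrt(14).
Denominator becomes -38; numerator becomes -18*sqrt(13) + 9*sqrt(14).

(-9*sqrt(14) + 18*sqrt(13))/38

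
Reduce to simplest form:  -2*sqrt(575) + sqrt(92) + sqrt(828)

-2*sqrt(23)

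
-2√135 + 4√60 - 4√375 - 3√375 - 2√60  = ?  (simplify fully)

-37*√15

2√135 = 6*√15; 4√60 = 8*√15; 4√375 = 20*√15; 3√375 = 15*√15; 2√60 = 4*√15
Combine: (-6 + 8 - 20 - 15 - 4)·√15 = -37*√15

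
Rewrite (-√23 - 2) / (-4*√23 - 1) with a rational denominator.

Multiply numerator and denominator by -1 + 4*√23.
Denominator becomes -367; numerator becomes -90 - 7*√23.

(7*√23 + 90)/367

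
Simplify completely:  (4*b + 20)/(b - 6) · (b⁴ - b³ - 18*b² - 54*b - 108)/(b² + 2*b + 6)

4*b² + 32*b + 60

Factor: 4*b + 20 = 4·(b + 5);  b⁴ - b³ - 18*b² - 54*b - 108 = (b + 3)·(b² + 2*b + 6)·(b - 6)
Cancel the common factors (b² + 2*b + 6), (b - 6).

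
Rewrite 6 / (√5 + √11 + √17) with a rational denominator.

Group as (√11 + √17) + √5; multiply by (√11 + √17) - √5, then rationalise the remaining surd.

(-4*√935 - 2*√17 + 22*√11 + 46*√5)/73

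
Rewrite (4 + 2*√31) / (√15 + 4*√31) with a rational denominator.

Multiply numerator and denominator by -√15 + 4*√31.
Denominator becomes 481; numerator becomes -2*√465 - 4*√15 + 16*√31 + 248.

(-2*√465 - 4*√15 + 16*√31 + 248)/481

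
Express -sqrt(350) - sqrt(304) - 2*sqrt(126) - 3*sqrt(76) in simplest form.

-10*sqrt(19) - 11*sqrt(14)

sqrt(350) = 5*sqrt(14); sqrt(304) = 4*sqrt(19); 2*sqrt(126) = 6*sqrt(14); 3*sqrt(76) = 6*sqrt(19)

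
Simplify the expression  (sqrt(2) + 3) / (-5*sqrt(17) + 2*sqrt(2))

Multiply numerator and denominator by 2*sqrt(2) + 5*sqrt(17).
Denominator becomes -417; numerator becomes 4 + 6*sqrt(2) + 5*sqrt(34) + 15*sqrt(17).

(-15*sqrt(17) - 5*sqrt(34) - 6*sqrt(2) - 4)/417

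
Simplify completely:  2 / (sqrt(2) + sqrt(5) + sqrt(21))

Group as (sqrt(2) + sqrt(21)) + sqrt(5); multiply by (sqrt(2) + sqrt(21)) - sqrt(5), then rationalise the remaining surd.

(-9*sqrt(5) - 12*sqrt(2) + sqrt(210) + 7*sqrt(21))/39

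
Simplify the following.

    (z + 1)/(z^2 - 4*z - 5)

Factor: z^2 - 4*z - 5 = (z - 5)*(z + 1)
Cancel the common factor (z + 1).

1/(z - 5)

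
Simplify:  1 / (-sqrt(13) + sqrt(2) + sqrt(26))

(-37*sqrt(2) - 52 + 15*sqrt(13) + 11*sqrt(26))/17

Group as (sqrt(2) + sqrt(26)) - sqrt(13); multiply by (sqrt(2) + sqrt(26)) + sqrt(13), then rationalise the remaining surd.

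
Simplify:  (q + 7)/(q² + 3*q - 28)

1/(q - 4)

Factor: q² + 3*q - 28 = (q + 7)·(q - 4)
Cancel the common factor (q + 7).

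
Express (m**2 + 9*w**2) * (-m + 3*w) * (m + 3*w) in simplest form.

-m**4 + 81*w**4

((3*w)+m)((3*w)-m) = -m**2 + 9*w**2; continue pairing.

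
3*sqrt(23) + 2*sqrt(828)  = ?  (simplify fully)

3*sqrt(23) = 3*sqrt(23); 2*sqrt(828) = 12*sqrt(23)
Combine: (3 + 12)·sqrt(23) = 15*sqrt(23)

15*sqrt(23)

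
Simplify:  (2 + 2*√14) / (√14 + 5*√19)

(-28 - 2*√14 + 10*√19 + 10*√266)/461

Multiply numerator and denominator by -5*√19 + √14.
Denominator becomes -461; numerator becomes -10*√266 - 10*√19 + 2*√14 + 28.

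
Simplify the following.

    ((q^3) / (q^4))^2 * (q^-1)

Inside the bracket: (q^-1)
Raise to the power 2: (q^-2)
Multiply by (q^-1): add exponents.

q^(-3)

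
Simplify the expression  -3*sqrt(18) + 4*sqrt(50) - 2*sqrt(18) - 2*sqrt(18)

3*sqrt(18) = 9*sqrt(2); 4*sqrt(50) = 20*sqrt(2); 2*sqrt(18) = 6*sqrt(2); 2*sqrt(18) = 6*sqrt(2)
Combine: (-9 + 20 - 6 - 6)·sqrt(2) = -sqrt(2)

-sqrt(2)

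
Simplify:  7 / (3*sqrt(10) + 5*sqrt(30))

(-21*sqrt(10) + 35*sqrt(30))/660

Multiply numerator and denominator by -5*sqrt(30) + 3*sqrt(10).
Denominator becomes -660; numerator becomes -35*sqrt(30) + 21*sqrt(10).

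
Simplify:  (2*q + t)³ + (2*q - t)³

16*q³ + 12*q*t²

Only the even-power cross terms survive.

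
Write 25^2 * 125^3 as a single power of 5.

25^2 = 5^4; 125^3 = 5^9
Combine exponents: 5^13

5^13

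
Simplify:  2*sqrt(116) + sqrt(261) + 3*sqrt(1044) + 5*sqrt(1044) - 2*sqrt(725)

45*sqrt(29)

2*sqrt(116) = 4*sqrt(29); sqrt(261) = 3*sqrt(29); 3*sqrt(1044) = 18*sqrt(29); 5*sqrt(1044) = 30*sqrt(29); 2*sqrt(725) = 10*sqrt(29)
Combine: (4 + 3 + 18 + 30 - 10)·sqrt(29) = 45*sqrt(29)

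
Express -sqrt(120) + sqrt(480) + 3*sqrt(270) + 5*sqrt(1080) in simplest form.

sqrt(120) = 2*sqrt(30); sqrt(480) = 4*sqrt(30); 3*sqrt(270) = 9*sqrt(30); 5*sqrt(1080) = 30*sqrt(30)
Combine: (-2 + 4 + 9 + 30)·sqrt(30) = 41*sqrt(30)

41*sqrt(30)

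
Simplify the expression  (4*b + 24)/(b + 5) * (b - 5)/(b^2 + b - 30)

4/(b + 5)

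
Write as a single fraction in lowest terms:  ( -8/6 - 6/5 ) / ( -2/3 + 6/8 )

-152/5

Numerator: -8/6 - 6/5 = -38/15
Denominator: -2/3 + 6/8 = 1/12
Divide: (-38/15) · (12) = -152/5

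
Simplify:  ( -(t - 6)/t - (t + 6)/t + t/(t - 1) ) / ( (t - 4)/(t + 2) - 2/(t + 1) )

Numerator: -(t - 6)/t - (t + 6)/t + t/(t - 1) = (-t + 2)/(t - 1)
Denominator: (t - 4)/(t + 2) - 2/(t + 1) = (t^2 - 5*t - 8)/(t^2 + 3*t + 2)
Divide: ((-t + 2)/(t - 1)) · ((t^2 + 3*t + 2)/(t^2 - 5*t - 8)) = (-t^3 - t^2 + 4*t + 4)/(t^3 - 6*t^2 - 3*t + 8)

(-t^3 - t^2 + 4*t + 4)/(t^3 - 6*t^2 - 3*t + 8)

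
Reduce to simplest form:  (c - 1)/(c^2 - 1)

Factor: c^2 - 1 = (c - 1)*(c + 1)
Cancel the common factor (c - 1).

1/(c + 1)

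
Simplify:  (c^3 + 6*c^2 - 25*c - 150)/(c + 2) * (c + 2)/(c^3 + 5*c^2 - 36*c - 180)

(c - 5)/(c - 6)

Factor: c^3 + 6*c^2 - 25*c - 150 = (c + 6)*(c + 5)*(c - 5);  c^3 + 5*c^2 - 36*c - 180 = (c - 6)*(c + 6)*(c + 5)
Cancel the common factors (c + 5), (c + 6), (c + 2).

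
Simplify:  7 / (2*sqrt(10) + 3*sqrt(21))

Multiply numerator and denominator by -2*sqrt(10) + 3*sqrt(21).
Denominator becomes 149; numerator becomes -14*sqrt(10) + 21*sqrt(21).

(-14*sqrt(10) + 21*sqrt(21))/149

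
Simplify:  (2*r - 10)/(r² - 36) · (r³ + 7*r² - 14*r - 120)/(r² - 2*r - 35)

Factor: 2*r - 10 = 2·(r - 5);  r² - 36 = (r + 6)·(r - 6);  r³ + 7*r² - 14*r - 120 = (r + 6)·(r - 4)·(r + 5);  r² - 2*r - 35 = (r - 7)·(r + 5)
Cancel the common factors (r + 6), (r + 5).

(2*r² - 18*r + 40)/(r² - 13*r + 42)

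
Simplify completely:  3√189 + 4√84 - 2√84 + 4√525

33*√21

3√189 = 9*√21; 4√84 = 8*√21; 2√84 = 4*√21; 4√525 = 20*√21
Combine: (9 + 8 - 4 + 20)·√21 = 33*√21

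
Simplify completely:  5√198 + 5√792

45*√22

5√198 = 15*√22; 5√792 = 30*√22
Combine: (15 + 30)·√22 = 45*√22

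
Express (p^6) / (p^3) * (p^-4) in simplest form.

1/p

Quotient: p^3
Multiply by (p^-4): add exponents.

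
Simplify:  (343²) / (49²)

7^2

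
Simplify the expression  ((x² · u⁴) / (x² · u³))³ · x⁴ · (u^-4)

Inside the bracket: u¹
Raise to the power 3: u³
Multiply by x⁴ · (u^-4): add exponents.

x⁴/u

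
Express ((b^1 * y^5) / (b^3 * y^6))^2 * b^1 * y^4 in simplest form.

y^2/b^3

Inside the bracket: (b^-2) * (y^-1)
Raise to the power 2: (b^-4) * (y^-2)
Multiply by b^1 * y^4: add exponents.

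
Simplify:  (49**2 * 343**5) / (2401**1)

49**2 = 7**4; 343**5 = 7**15; 2401**1 = 7**4
Combine exponents: 7**15

7**15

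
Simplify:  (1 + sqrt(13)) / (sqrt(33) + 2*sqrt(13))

(-sqrt(429) - sqrt(33) + 2*sqrt(13) + 26)/19

Multiply numerator and denominator by -sqrt(33) + 2*sqrt(13).
Denominator becomes 19; numerator becomes -sqrt(429) - sqrt(33) + 2*sqrt(13) + 26.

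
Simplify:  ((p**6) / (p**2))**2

Inside the bracket: p**4
Raise to the power 2: p**8

p**8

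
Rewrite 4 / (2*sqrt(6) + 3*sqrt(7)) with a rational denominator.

Multiply numerator and denominator by -3*sqrt(7) + 2*sqrt(6).
Denominator becomes -39; numerator becomes -12*sqrt(7) + 8*sqrt(6).

(-8*sqrt(6) + 12*sqrt(7))/39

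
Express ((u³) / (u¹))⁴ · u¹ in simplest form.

u⁹

Inside the bracket: u²
Raise to the power 4: u⁸
Multiply by u¹: add exponents.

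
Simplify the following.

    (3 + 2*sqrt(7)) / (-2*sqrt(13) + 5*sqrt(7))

(6*sqrt(13) + 4*sqrt(91) + 15*sqrt(7) + 70)/123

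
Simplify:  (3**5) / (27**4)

3**5 = 3**5; 27**4 = 3**12
Combine exponents: 3**(-7)

3**(-7)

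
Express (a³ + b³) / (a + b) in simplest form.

a² - a*b + b²

Factor as (a+b)(a^2-ab+b^2) with a=a, b=b.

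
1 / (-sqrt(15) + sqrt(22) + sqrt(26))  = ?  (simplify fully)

(-33*sqrt(15) + 11*sqrt(26) + 19*sqrt(22) + 4*sqrt(2145))/1199

Group as (sqrt(22) + sqrt(26)) - sqrt(15); multiply by (sqrt(22) + sqrt(26)) + sqrt(15), then rationalise the remaining surd.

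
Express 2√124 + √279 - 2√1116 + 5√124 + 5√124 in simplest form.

2√124 = 4*√31; √279 = 3*√31; 2√1116 = 12*√31; 5√124 = 10*√31; 5√124 = 10*√31
Combine: (4 + 3 - 12 + 10 + 10)·√31 = 15*√31

15*√31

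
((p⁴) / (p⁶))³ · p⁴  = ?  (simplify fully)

p^(-2)

Inside the bracket: (p^-2)
Raise to the power 3: (p^-6)
Multiply by p⁴: add exponents.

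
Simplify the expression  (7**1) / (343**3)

7**(-8)

7**1 = 7**1; 343**3 = 7**9
Combine exponents: 7**(-8)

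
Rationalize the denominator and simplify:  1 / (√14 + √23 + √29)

Group as (√14 + √23) + √29; multiply by (√14 + √23) - √29, then rationalise the remaining surd.

(-√9338 + 4*√29 + 10*√23 + 19*√14)/612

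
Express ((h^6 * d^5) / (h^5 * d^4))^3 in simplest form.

d^3*h^3

Inside the bracket: h^1 * d^1
Raise to the power 3: h^3 * d^3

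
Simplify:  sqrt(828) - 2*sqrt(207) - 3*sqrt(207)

sqrt(828) = 6*sqrt(23); 2*sqrt(207) = 6*sqrt(23); 3*sqrt(207) = 9*sqrt(23)
Combine: (6 - 6 - 9)·sqrt(23) = -9*sqrt(23)

-9*sqrt(23)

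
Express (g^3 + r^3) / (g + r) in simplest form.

g^2 - g*r + r^2

Apply the sum-of-cubes factorisation and cancel (g + r).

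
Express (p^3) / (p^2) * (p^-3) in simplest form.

p^(-2)

Quotient: p^1
Multiply by (p^-3): add exponents.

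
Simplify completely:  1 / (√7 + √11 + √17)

Group as (√7 + √11) + √17; multiply by (√7 + √11) - √17, then rationalise the remaining surd.

(-2*√1309 + √17 + 13*√11 + 21*√7)/307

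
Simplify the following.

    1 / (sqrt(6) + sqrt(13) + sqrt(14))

(-4*sqrt(273) + 5*sqrt(14) + 7*sqrt(13) + 21*sqrt(6))/287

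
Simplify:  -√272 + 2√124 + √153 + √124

-√17 + 6*√31

√272 = 4*√17; 2√124 = 4*√31; √153 = 3*√17; √124 = 2*√31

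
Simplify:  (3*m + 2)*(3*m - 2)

Product of conjugates: (P+Q)(P-Q) = P^2 - Q^2.

9*m^2 - 4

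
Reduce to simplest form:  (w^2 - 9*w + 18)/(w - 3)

w - 6

Factor: w^2 - 9*w + 18 = (w - 3)*(w - 6)
Cancel the common factor (w - 3).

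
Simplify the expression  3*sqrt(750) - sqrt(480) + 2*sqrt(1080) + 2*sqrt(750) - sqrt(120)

3*sqrt(750) = 15*sqrt(30); sqrt(480) = 4*sqrt(30); 2*sqrt(1080) = 12*sqrt(30); 2*sqrt(750) = 10*sqrt(30); sqrt(120) = 2*sqrt(30)
Combine: (15 - 4 + 12 + 10 - 2)·sqrt(30) = 31*sqrt(30)

31*sqrt(30)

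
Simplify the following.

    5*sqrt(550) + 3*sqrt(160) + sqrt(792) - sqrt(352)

5*sqrt(550) = 25*sqrt(22); 3*sqrt(160) = 12*sqrt(10); sqrt(792) = 6*sqrt(22); sqrt(352) = 4*sqrt(22)

12*sqrt(10) + 27*sqrt(22)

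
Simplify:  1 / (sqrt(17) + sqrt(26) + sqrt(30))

(-4*sqrt(3315) + 13*sqrt(30) + 21*sqrt(26) + 39*sqrt(17))/1599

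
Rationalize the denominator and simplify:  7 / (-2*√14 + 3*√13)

(14*√14 + 21*√13)/61

Multiply numerator and denominator by 2*√14 + 3*√13.
Denominator becomes 61; numerator becomes 14*√14 + 21*√13.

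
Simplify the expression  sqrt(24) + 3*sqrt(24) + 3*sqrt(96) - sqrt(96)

16*sqrt(6)

sqrt(24) = 2*sqrt(6); 3*sqrt(24) = 6*sqrt(6); 3*sqrt(96) = 12*sqrt(6); sqrt(96) = 4*sqrt(6)
Combine: (2 + 6 + 12 - 4)·sqrt(6) = 16*sqrt(6)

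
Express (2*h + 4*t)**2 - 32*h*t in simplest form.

After expansion: 4*h**2 - 16*h*t + 16*t**2 — a perfect-square trinomial.

4*(h - 2*t)**2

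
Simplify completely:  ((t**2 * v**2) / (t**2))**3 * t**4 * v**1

t**4*v**7

Inside the bracket: v**2
Raise to the power 3: v**6
Multiply by t**4 * v**1: add exponents.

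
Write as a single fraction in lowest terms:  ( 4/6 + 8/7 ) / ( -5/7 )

-38/15

Numerator: 4/6 + 8/7 = 38/21
Denominator: -5/7 = -5/7
Divide: (38/21) · (-7/5) = -38/15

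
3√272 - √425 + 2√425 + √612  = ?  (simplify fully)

3√272 = 12*√17; √425 = 5*√17; 2√425 = 10*√17; √612 = 6*√17
Combine: (12 - 5 + 10 + 6)·√17 = 23*√17

23*√17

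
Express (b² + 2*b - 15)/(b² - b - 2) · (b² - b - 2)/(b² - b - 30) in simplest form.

(b - 3)/(b - 6)

Factor: b² + 2*b - 15 = (b - 3)·(b + 5);  b² - b - 2 = (b + 1)·(b - 2);  b² - b - 2 = (b - 2)·(b + 1);  b² - b - 30 = (b - 6)·(b + 5)
Cancel the common factors (b + 5), (b - 2), (b + 1).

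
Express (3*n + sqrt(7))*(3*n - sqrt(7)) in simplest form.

Difference of squares with P = 3*n, Q = sqrt(7).

9*n^2 - 7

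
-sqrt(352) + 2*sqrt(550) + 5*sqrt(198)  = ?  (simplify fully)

21*sqrt(22)

sqrt(352) = 4*sqrt(22); 2*sqrt(550) = 10*sqrt(22); 5*sqrt(198) = 15*sqrt(22)
Combine: (-4 + 10 + 15)·sqrt(22) = 21*sqrt(22)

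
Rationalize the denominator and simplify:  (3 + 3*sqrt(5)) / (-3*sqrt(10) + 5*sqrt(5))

Multiply numerator and denominator by 3*sqrt(10) + 5*sqrt(5).
Denominator becomes 35; numerator becomes 9*sqrt(10) + 15*sqrt(5) + 45*sqrt(2) + 75.

(9*sqrt(10) + 15*sqrt(5) + 45*sqrt(2) + 75)/35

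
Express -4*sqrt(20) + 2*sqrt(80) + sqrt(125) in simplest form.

5*sqrt(5)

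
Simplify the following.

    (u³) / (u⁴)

1/u

Quotient: (u^-1)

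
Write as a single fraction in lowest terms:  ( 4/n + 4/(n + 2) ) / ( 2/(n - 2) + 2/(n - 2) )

Numerator: 4/n + 4/(n + 2) = (8*n + 8)/(n**2 + 2*n)
Denominator: 2/(n - 2) + 2/(n - 2) = 4/(n - 2)
Divide: ((8*n + 8)/(n**2 + 2*n)) · (n/4 - 1/2) = (2*n**2 - 2*n - 4)/(n**2 + 2*n)

(2*n**2 - 2*n - 4)/(n**2 + 2*n)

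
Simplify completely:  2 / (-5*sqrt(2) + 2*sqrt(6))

Multiply numerator and denominator by 2*sqrt(6) + 5*sqrt(2).
Denominator becomes -26; numerator becomes 4*sqrt(6) + 10*sqrt(2).

(-5*sqrt(2) - 2*sqrt(6))/13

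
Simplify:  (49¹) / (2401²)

7^(-6)

49¹ = 7^2; 2401² = 7^8
Combine exponents: 7^(-6)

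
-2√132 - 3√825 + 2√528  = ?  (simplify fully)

2√132 = 4*√33; 3√825 = 15*√33; 2√528 = 8*√33
Combine: (-4 - 15 + 8)·√33 = -11*√33

-11*√33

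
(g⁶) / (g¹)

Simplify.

Quotient: g⁵

g⁵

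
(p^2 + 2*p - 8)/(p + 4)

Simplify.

Factor: p^2 + 2*p - 8 = (p + 4)*(p - 2)
Cancel the common factor (p + 4).

p - 2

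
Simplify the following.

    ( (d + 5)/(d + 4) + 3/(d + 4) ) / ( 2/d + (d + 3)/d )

(d² + 8*d)/(d² + 9*d + 20)

Numerator: (d + 5)/(d + 4) + 3/(d + 4) = (d + 8)/(d + 4)
Denominator: 2/d + (d + 3)/d = (d + 5)/d
Divide: ((d + 8)/(d + 4)) · (d/(d + 5)) = (d² + 8*d)/(d² + 9*d + 20)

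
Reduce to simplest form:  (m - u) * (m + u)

m^2 - u^2

(m+u)(m-u) = m^2 - u^2.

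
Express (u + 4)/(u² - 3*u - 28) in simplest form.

Factor: u² - 3*u - 28 = (u + 4)·(u - 7)
Cancel the common factor (u + 4).

1/(u - 7)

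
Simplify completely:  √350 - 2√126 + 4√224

15*√14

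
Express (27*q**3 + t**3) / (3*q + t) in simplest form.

9*q**2 - 3*q*t + t**2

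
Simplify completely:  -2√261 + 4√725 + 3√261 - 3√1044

5*√29

2√261 = 6*√29; 4√725 = 20*√29; 3√261 = 9*√29; 3√1044 = 18*√29
Combine: (-6 + 20 + 9 - 18)·√29 = 5*√29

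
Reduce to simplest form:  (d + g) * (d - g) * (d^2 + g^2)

d^4 - g^4

Telescope via difference of squares: (d+g)(d-g) = d^2 - g^2, then repeat with the next factor.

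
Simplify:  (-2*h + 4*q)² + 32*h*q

Expand the square and combine the 32*h*q term.

4*(h + 2*q)²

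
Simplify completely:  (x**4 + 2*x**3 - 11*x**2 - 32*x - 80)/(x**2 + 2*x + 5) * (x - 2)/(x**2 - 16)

x - 2

Factor: x**4 + 2*x**3 - 11*x**2 - 32*x - 80 = (x - 4)*(x**2 + 2*x + 5)*(x + 4);  x**2 - 16 = (x + 4)*(x - 4)
Cancel the common factors (x**2 + 2*x + 5), (x + 4), (x - 4).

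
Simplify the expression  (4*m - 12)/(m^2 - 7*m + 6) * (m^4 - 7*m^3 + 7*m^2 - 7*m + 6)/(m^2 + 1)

4*m - 12

Factor: 4*m - 12 = 4*(m - 3);  m^2 - 7*m + 6 = (m - 1)*(m - 6);  m^4 - 7*m^3 + 7*m^2 - 7*m + 6 = (m - 6)*(m - 1)*(m^2 + 1)
Cancel the common factors (m^2 + 1), (m - 1), (m - 6).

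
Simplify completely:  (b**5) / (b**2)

b**3

Quotient: b**3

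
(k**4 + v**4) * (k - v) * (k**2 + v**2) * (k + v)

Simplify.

k**8 - v**8

Pair the conjugate factors: (k+v)(k-v) = k**2 - v**2, then repeat with the next factor.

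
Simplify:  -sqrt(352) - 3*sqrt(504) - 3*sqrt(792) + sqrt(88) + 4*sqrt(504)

-20*sqrt(22) + 6*sqrt(14)

sqrt(352) = 4*sqrt(22); 3*sqrt(504) = 18*sqrt(14); 3*sqrt(792) = 18*sqrt(22); sqrt(88) = 2*sqrt(22); 4*sqrt(504) = 24*sqrt(14)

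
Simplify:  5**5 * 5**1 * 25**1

5**8

5**5 = 5**5; 5**1 = 5**1; 25**1 = 5**2
Combine exponents: 5**8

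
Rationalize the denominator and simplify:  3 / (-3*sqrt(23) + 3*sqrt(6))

(-sqrt(23) - sqrt(6))/17

Multiply numerator and denominator by 3*sqrt(6) + 3*sqrt(23).
Denominator becomes -153; numerator becomes 9*sqrt(6) + 9*sqrt(23).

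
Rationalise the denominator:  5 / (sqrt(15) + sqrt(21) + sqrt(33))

(-10*sqrt(1155) + 5*sqrt(33) + 45*sqrt(21) + 65*sqrt(15))/417

Group as (sqrt(21) + sqrt(33)) + sqrt(15); multiply by (sqrt(21) + sqrt(33)) - sqrt(15), then rationalise the remaining surd.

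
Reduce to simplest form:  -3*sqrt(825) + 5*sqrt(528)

5*sqrt(33)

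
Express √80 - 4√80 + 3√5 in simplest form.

-9*√5

√80 = 4*√5; 4√80 = 16*√5; 3√5 = 3*√5
Combine: (4 - 16 + 3)·√5 = -9*√5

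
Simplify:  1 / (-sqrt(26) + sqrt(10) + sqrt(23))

(-7*sqrt(26) + 13*sqrt(23) + 39*sqrt(10) + 4*sqrt(1495))/871

Group as (sqrt(10) + sqrt(23)) - sqrt(26); multiply by (sqrt(10) + sqrt(23)) + sqrt(26), then rationalise the remaining surd.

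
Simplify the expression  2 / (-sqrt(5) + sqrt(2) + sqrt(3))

(2*sqrt(3) + 3*sqrt(2) + sqrt(30))/6

Group as (sqrt(2) + sqrt(3)) - sqrt(5); multiply by (sqrt(2) + sqrt(3)) + sqrt(5), then rationalise the remaining surd.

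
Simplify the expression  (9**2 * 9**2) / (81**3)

9**2 = 3**4; 9**2 = 3**4; 81**3 = 3**12
Combine exponents: 3**(-4)

3**(-4)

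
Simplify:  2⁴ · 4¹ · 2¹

2^7

2⁴ = 2^4; 4¹ = 2^2; 2¹ = 2^1
Combine exponents: 2^7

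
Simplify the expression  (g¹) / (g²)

1/g

Quotient: (g^-1)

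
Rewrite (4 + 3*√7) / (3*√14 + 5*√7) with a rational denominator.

(-63*√2 - 12*√14 + 20*√7 + 105)/49

Multiply numerator and denominator by -3*√14 + 5*√7.
Denominator becomes 49; numerator becomes -63*√2 - 12*√14 + 20*√7 + 105.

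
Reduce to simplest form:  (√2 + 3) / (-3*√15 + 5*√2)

Multiply numerator and denominator by 5*√2 + 3*√15.
Denominator becomes -85; numerator becomes 10 + 3*√30 + 15*√2 + 9*√15.

(-9*√15 - 15*√2 - 3*√30 - 10)/85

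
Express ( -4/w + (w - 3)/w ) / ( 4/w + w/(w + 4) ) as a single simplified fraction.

Numerator: -4/w + (w - 3)/w = (w - 7)/w
Denominator: 4/w + w/(w + 4) = (w^2 + 4*w + 16)/(w^2 + 4*w)
Divide: ((w - 7)/w) · ((w^2 + 4*w)/(w^2 + 4*w + 16)) = (w^2 - 3*w - 28)/(w^2 + 4*w + 16)

(w^2 - 3*w - 28)/(w^2 + 4*w + 16)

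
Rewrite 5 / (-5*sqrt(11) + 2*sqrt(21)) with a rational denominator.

(-25*sqrt(11) - 10*sqrt(21))/191

Multiply numerator and denominator by 2*sqrt(21) + 5*sqrt(11).
Denominator becomes -191; numerator becomes 10*sqrt(21) + 25*sqrt(11).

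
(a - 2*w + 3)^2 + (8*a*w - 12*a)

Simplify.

Expand the square and combine the (8*a*w - 12*a) term.

(a + 2*w - 3)^2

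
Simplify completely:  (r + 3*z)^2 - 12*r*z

After expansion: r^2 - 6*r*z + 9*z^2 — a perfect-square trinomial.

(r - 3*z)^2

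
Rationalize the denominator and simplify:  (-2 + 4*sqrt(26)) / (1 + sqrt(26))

(-6*sqrt(26) + 106)/25

Multiply numerator and denominator by -sqrt(26) + 1.
Denominator becomes -25; numerator becomes -106 + 6*sqrt(26).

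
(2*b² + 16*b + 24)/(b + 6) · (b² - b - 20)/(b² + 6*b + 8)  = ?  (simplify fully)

Factor: 2*b² + 16*b + 24 = 2·(b + 2)·(b + 6);  b² - b - 20 = (b + 4)·(b - 5);  b² + 6*b + 8 = (b + 2)·(b + 4)
Cancel the common factors (b + 4), (b + 6), (b + 2).

2*b - 10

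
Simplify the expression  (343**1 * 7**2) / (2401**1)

343**1 = 7**3; 7**2 = 7**2; 2401**1 = 7**4
Combine exponents: 7**1

7**1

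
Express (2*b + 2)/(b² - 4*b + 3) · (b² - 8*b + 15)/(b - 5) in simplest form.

(2*b + 2)/(b - 1)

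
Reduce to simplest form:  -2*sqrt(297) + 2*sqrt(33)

2*sqrt(297) = 6*sqrt(33); 2*sqrt(33) = 2*sqrt(33)
Combine: (-6 + 2)·sqrt(33) = -4*sqrt(33)

-4*sqrt(33)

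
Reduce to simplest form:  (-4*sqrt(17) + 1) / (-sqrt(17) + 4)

15*sqrt(17) + 64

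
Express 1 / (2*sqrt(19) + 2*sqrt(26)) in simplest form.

(-sqrt(19) + sqrt(26))/14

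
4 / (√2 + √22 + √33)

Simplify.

(-176*√3 - 36*√33 + 52*√22 + 212*√2)/95

Group as (√22 + √33) + √2; multiply by (√22 + √33) - √2, then rationalise the remaining surd.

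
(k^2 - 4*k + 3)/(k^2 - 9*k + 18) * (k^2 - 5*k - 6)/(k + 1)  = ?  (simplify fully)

k - 1

Factor: k^2 - 4*k + 3 = (k - 3)*(k - 1);  k^2 - 9*k + 18 = (k - 3)*(k - 6);  k^2 - 5*k - 6 = (k - 6)*(k + 1)
Cancel the common factors (k - 3), (k - 6), (k + 1).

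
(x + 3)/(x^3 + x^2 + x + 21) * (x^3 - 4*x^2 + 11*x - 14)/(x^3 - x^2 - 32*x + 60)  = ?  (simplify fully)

Factor: x^3 + x^2 + x + 21 = (x + 3)*(x^2 - 2*x + 7);  x^3 - 4*x^2 + 11*x - 14 = (x^2 - 2*x + 7)*(x - 2);  x^3 - x^2 - 32*x + 60 = (x + 6)*(x - 5)*(x - 2)
Cancel the common factors (x^2 - 2*x + 7), (x + 3), (x - 2).

1/(x^2 + x - 30)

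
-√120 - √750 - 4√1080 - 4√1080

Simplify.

-55*√30

√120 = 2*√30; √750 = 5*√30; 4√1080 = 24*√30; 4√1080 = 24*√30
Combine: (-2 - 5 - 24 - 24)·√30 = -55*√30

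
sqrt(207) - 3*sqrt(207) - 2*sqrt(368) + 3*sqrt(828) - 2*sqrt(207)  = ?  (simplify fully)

-2*sqrt(23)

sqrt(207) = 3*sqrt(23); 3*sqrt(207) = 9*sqrt(23); 2*sqrt(368) = 8*sqrt(23); 3*sqrt(828) = 18*sqrt(23); 2*sqrt(207) = 6*sqrt(23)
Combine: (3 - 9 - 8 + 18 - 6)·sqrt(23) = -2*sqrt(23)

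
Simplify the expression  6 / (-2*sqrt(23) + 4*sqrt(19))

Multiply numerator and denominator by 2*sqrt(23) + 4*sqrt(19).
Denominator becomes 212; numerator becomes 12*sqrt(23) + 24*sqrt(19).

(3*sqrt(23) + 6*sqrt(19))/53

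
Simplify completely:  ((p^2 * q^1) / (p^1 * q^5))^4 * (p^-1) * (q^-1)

p^3/q^17

Inside the bracket: p^1 * (q^-4)
Raise to the power 4: p^4 * (q^-16)
Multiply by (p^-1) * (q^-1): add exponents.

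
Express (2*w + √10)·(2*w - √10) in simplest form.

(2*w)^2 - (√10)^2 = 4*w² - 10.

4*w² - 10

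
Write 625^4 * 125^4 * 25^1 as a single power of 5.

625^4 = 5^16; 125^4 = 5^12; 25^1 = 5^2
Combine exponents: 5^30

5^30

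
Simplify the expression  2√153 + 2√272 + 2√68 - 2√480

2√153 = 6*√17; 2√272 = 8*√17; 2√68 = 4*√17; 2√480 = 8*√30

-8*√30 + 18*√17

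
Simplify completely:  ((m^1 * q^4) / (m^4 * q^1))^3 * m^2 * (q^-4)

q^5/m^7

Inside the bracket: (m^-3) * q^3
Raise to the power 3: (m^-9) * q^9
Multiply by m^2 * (q^-4): add exponents.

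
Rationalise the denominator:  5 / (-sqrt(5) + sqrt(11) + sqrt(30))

(-90*sqrt(5) - 35*sqrt(30) + 60*sqrt(11) + 25*sqrt(66))/12

Group as (sqrt(11) + sqrt(30)) - sqrt(5); multiply by (sqrt(11) + sqrt(30)) + sqrt(5), then rationalise the remaining surd.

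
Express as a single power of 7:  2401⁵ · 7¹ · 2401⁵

7^41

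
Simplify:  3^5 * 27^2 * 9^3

3^17

3^5 = 3^5; 27^2 = 3^6; 9^3 = 3^6
Combine exponents: 3^17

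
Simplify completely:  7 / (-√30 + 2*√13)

(7*√30 + 14*√13)/22

Multiply numerator and denominator by √30 + 2*√13.
Denominator becomes 22; numerator becomes 7*√30 + 14*√13.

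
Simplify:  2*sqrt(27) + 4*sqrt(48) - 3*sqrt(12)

2*sqrt(27) = 6*sqrt(3); 4*sqrt(48) = 16*sqrt(3); 3*sqrt(12) = 6*sqrt(3)
Combine: (6 + 16 - 6)·sqrt(3) = 16*sqrt(3)

16*sqrt(3)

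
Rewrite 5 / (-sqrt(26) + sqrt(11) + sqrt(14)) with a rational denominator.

(sqrt(26) + 23*sqrt(14) + 29*sqrt(11) + 4*sqrt(1001))/123

Group as (sqrt(11) + sqrt(14)) - sqrt(26); multiply by (sqrt(11) + sqrt(14)) + sqrt(26), then rationalise the remaining surd.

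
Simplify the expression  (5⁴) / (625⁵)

5⁴ = 5^4; 625⁵ = 5^20
Combine exponents: 5^(-16)

5^(-16)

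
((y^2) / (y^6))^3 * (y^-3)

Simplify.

Inside the bracket: (y^-4)
Raise to the power 3: (y^-12)
Multiply by (y^-3): add exponents.

y^(-15)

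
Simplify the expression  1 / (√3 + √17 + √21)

(-6*√119 - √21 + 7*√17 + 35*√3)/203

Group as (√17 + √21) + √3; multiply by (√17 + √21) - √3, then rationalise the remaining surd.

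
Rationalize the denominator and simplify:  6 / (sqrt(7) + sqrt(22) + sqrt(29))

Group as (sqrt(7) + sqrt(22)) + sqrt(29); multiply by (sqrt(7) + sqrt(22)) - sqrt(29), then rationalise the remaining surd.

(-3*sqrt(4466) + 21*sqrt(22) + 66*sqrt(7))/154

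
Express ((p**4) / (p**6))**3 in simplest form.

p**(-6)

Inside the bracket: (p**-2)
Raise to the power 3: (p**-6)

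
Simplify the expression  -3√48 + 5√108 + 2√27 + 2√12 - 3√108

3√48 = 12*√3; 5√108 = 30*√3; 2√27 = 6*√3; 2√12 = 4*√3; 3√108 = 18*√3
Combine: (-12 + 30 + 6 + 4 - 18)·√3 = 10*√3

10*√3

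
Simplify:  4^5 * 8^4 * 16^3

4^5 = 2^10; 8^4 = 2^12; 16^3 = 2^12
Combine exponents: 2^34

2^34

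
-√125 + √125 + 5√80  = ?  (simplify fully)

√125 = 5*√5; √125 = 5*√5; 5√80 = 20*√5
Combine: (-5 + 5 + 20)·√5 = 20*√5

20*√5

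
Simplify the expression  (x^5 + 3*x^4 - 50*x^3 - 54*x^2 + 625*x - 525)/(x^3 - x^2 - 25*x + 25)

x^2 + 4*x - 21

Factor: x^5 + 3*x^4 - 50*x^3 - 54*x^2 + 625*x - 525 = (x - 5)*(x - 1)*(x + 7)*(x - 3)*(x + 5);  x^3 - x^2 - 25*x + 25 = (x - 1)*(x - 5)*(x + 5)
Cancel the common factors (x - 5), (x - 1), (x + 5).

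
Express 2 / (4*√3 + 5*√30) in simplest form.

(-4*√3 + 5*√30)/351

Multiply numerator and denominator by -4*√3 + 5*√30.
Denominator becomes 702; numerator becomes -8*√3 + 10*√30.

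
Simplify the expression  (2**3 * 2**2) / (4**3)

2**(-1)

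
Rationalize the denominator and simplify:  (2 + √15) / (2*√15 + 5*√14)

(-30 - 4*√15 + 10*√14 + 5*√210)/290

Multiply numerator and denominator by -5*√14 + 2*√15.
Denominator becomes -290; numerator becomes -5*√210 - 10*√14 + 4*√15 + 30.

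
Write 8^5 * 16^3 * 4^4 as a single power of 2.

2^35

8^5 = 2^15; 16^3 = 2^12; 4^4 = 2^8
Combine exponents: 2^35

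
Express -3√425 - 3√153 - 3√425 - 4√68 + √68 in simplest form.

-45*√17

3√425 = 15*√17; 3√153 = 9*√17; 3√425 = 15*√17; 4√68 = 8*√17; √68 = 2*√17
Combine: (-15 - 9 - 15 - 8 + 2)·√17 = -45*√17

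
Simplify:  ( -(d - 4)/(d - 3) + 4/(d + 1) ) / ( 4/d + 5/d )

Numerator: -(d - 4)/(d - 3) + 4/(d + 1) = (-d² + 7*d - 8)/(d² - 2*d - 3)
Denominator: 4/d + 5/d = 9/d
Divide: ((-d² + 7*d - 8)/(d² - 2*d - 3)) · (d/9) = (-d³ + 7*d² - 8*d)/(9*d² - 18*d - 27)

(-d³ + 7*d² - 8*d)/(9*d² - 18*d - 27)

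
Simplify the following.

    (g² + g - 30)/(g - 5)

g + 6

Factor: g² + g - 30 = (g + 6)·(g - 5)
Cancel the common factor (g - 5).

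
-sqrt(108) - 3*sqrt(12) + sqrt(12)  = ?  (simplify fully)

-10*sqrt(3)

sqrt(108) = 6*sqrt(3); 3*sqrt(12) = 6*sqrt(3); sqrt(12) = 2*sqrt(3)
Combine: (-6 - 6 + 2)·sqrt(3) = -10*sqrt(3)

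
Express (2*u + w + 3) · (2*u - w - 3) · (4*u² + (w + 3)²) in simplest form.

16*u⁴ - w⁴ - 12*w³ - 54*w² - 108*w - 81

Telescope via difference of squares: ((2*u)+(w + 3))((2*u)-(w + 3)) = 4*u² - w² - 6*w - 9, then repeat with the next factor.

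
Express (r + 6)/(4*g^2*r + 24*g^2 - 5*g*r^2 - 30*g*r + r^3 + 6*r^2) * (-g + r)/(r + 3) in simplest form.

1/(-4*g*r - 12*g + r^2 + 3*r)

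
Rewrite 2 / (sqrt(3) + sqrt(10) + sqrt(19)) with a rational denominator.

Group as (sqrt(3) + sqrt(10)) + sqrt(19); multiply by (sqrt(3) + sqrt(10)) - sqrt(19), then rationalise the remaining surd.

(-sqrt(570) - 3*sqrt(19) + 6*sqrt(10) + 13*sqrt(3))/21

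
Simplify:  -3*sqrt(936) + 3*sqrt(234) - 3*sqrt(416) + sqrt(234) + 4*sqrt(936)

6*sqrt(26)

3*sqrt(936) = 18*sqrt(26); 3*sqrt(234) = 9*sqrt(26); 3*sqrt(416) = 12*sqrt(26); sqrt(234) = 3*sqrt(26); 4*sqrt(936) = 24*sqrt(26)
Combine: (-18 + 9 - 12 + 3 + 24)·sqrt(26) = 6*sqrt(26)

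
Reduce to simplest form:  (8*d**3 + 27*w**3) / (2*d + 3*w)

4*d**2 - 6*d*w + 9*w**2

(3*w)**3 + (2*d)**3 = (2*d + 3*w)(4*d**2 - 6*d*w + 9*w**2).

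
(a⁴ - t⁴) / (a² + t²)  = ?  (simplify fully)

a² - t²

a⁴ - t⁴ factors as -(-a + t)*(a + t)*(a² + t²).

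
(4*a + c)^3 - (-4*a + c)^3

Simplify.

128*a^3 + 24*a*c^2

Only the odd-power cross terms survive.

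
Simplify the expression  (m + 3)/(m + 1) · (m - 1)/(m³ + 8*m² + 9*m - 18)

Factor: m³ + 8*m² + 9*m - 18 = (m + 6)·(m - 1)·(m + 3)
Cancel the common factors (m - 1), (m + 3).

1/(m² + 7*m + 6)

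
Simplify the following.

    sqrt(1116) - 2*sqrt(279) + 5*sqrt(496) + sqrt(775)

25*sqrt(31)

sqrt(1116) = 6*sqrt(31); 2*sqrt(279) = 6*sqrt(31); 5*sqrt(496) = 20*sqrt(31); sqrt(775) = 5*sqrt(31)
Combine: (6 - 6 + 20 + 5)·sqrt(31) = 25*sqrt(31)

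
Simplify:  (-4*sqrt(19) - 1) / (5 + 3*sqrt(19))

(-223 + 17*sqrt(19))/146

Multiply numerator and denominator by -3*sqrt(19) + 5.
Denominator becomes -146; numerator becomes -17*sqrt(19) + 223.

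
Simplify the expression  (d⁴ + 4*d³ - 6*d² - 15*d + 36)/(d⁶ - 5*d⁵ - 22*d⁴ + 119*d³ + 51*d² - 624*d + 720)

1/(d² - 9*d + 20)

Factor: d⁴ + 4*d³ - 6*d² - 15*d + 36 = (d + 4)·(d² - 3*d + 3)·(d + 3);  d⁶ - 5*d⁵ - 22*d⁴ + 119*d³ + 51*d² - 624*d + 720 = (d - 5)·(d + 3)·(d + 4)·(d² - 3*d + 3)·(d - 4)
Cancel the common factors (d² - 3*d + 3), (d + 3), (d + 4).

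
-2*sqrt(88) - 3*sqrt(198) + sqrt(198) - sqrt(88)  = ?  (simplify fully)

2*sqrt(88) = 4*sqrt(22); 3*sqrt(198) = 9*sqrt(22); sqrt(198) = 3*sqrt(22); sqrt(88) = 2*sqrt(22)
Combine: (-4 - 9 + 3 - 2)·sqrt(22) = -12*sqrt(22)

-12*sqrt(22)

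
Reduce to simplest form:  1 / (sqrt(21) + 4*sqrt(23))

Multiply numerator and denominator by -sqrt(21) + 4*sqrt(23).
Denominator becomes 347; numerator becomes -sqrt(21) + 4*sqrt(23).

(-sqrt(21) + 4*sqrt(23))/347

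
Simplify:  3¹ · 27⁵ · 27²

3^22

3¹ = 3^1; 27⁵ = 3^15; 27² = 3^6
Combine exponents: 3^22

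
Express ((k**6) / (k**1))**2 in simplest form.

k**10

Inside the bracket: k**5
Raise to the power 2: k**10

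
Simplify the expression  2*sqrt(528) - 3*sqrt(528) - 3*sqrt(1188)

-22*sqrt(33)

2*sqrt(528) = 8*sqrt(33); 3*sqrt(528) = 12*sqrt(33); 3*sqrt(1188) = 18*sqrt(33)
Combine: (8 - 12 - 18)·sqrt(33) = -22*sqrt(33)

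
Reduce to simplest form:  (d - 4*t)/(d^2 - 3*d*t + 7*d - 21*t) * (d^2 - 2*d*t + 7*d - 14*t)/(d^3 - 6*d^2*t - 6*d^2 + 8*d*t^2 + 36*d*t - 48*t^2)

-1/(-d^2 + 3*d*t + 6*d - 18*t)

Factor: d^2 - 3*d*t + 7*d - 21*t = (d - 3*t)*(d + 7);  d^2 - 2*d*t + 7*d - 14*t = (d - 2*t)*(d + 7);  d^3 - 6*d^2*t - 6*d^2 + 8*d*t^2 + 36*d*t - 48*t^2 = (d - 6)*(d - 4*t)*(d - 2*t)
Cancel the common factors (d - 4*t), (d - 2*t), (d + 7).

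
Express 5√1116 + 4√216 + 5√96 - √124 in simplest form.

5√1116 = 30*√31; 4√216 = 24*√6; 5√96 = 20*√6; √124 = 2*√31

44*√6 + 28*√31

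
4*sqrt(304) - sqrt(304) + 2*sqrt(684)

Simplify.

24*sqrt(19)

4*sqrt(304) = 16*sqrt(19); sqrt(304) = 4*sqrt(19); 2*sqrt(684) = 12*sqrt(19)
Combine: (16 - 4 + 12)·sqrt(19) = 24*sqrt(19)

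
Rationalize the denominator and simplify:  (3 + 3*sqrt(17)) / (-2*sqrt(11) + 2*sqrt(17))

Multiply numerator and denominator by 2*sqrt(11) + 2*sqrt(17).
Denominator becomes 24; numerator becomes 6*sqrt(11) + 6*sqrt(17) + 6*sqrt(187) + 102.

(sqrt(11) + sqrt(17) + sqrt(187) + 17)/4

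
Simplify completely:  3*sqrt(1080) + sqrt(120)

20*sqrt(30)

3*sqrt(1080) = 18*sqrt(30); sqrt(120) = 2*sqrt(30)
Combine: (18 + 2)·sqrt(30) = 20*sqrt(30)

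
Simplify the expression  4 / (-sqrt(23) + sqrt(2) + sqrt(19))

Group as (sqrt(2) + sqrt(19)) - sqrt(23); multiply by (sqrt(2) + sqrt(19)) + sqrt(23), then rationalise the remaining surd.

(2*sqrt(23) + 6*sqrt(19) + 40*sqrt(2) + 2*sqrt(874))/37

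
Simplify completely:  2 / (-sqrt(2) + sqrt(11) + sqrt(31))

(-11*sqrt(11) - sqrt(682) + 20*sqrt(2) + 9*sqrt(31))/59

Group as (sqrt(11) + sqrt(31)) - sqrt(2); multiply by (sqrt(11) + sqrt(31)) + sqrt(2), then rationalise the remaining surd.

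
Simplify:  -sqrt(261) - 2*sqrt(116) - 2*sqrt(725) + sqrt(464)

-13*sqrt(29)

sqrt(261) = 3*sqrt(29); 2*sqrt(116) = 4*sqrt(29); 2*sqrt(725) = 10*sqrt(29); sqrt(464) = 4*sqrt(29)
Combine: (-3 - 4 - 10 + 4)·sqrt(29) = -13*sqrt(29)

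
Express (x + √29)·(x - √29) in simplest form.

Difference of squares with P = x, Q = √29.

x² - 29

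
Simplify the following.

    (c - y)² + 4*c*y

(c + y)²

After expansion: c² + 2*c*y + y² — a perfect-square trinomial.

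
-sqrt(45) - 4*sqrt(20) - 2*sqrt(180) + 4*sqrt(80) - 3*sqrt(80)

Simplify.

sqrt(45) = 3*sqrt(5); 4*sqrt(20) = 8*sqrt(5); 2*sqrt(180) = 12*sqrt(5); 4*sqrt(80) = 16*sqrt(5); 3*sqrt(80) = 12*sqrt(5)
Combine: (-3 - 8 - 12 + 16 - 12)·sqrt(5) = -19*sqrt(5)

-19*sqrt(5)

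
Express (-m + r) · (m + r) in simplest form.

-m² + r²

Telescope via difference of squares: (r+m)(r-m) = -m² + r².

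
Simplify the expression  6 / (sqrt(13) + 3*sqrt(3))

Multiply numerator and denominator by -sqrt(13) + 3*sqrt(3).
Denominator becomes 14; numerator becomes -6*sqrt(13) + 18*sqrt(3).

(-3*sqrt(13) + 9*sqrt(3))/7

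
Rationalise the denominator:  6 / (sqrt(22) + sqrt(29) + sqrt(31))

(-3*sqrt(19778) + 30*sqrt(31) + 36*sqrt(29) + 57*sqrt(22))/538

Group as (sqrt(29) + sqrt(31)) + sqrt(22); multiply by (sqrt(29) + sqrt(31)) - sqrt(22), then rationalise the remaining surd.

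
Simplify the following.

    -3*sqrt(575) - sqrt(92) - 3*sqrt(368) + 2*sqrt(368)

-21*sqrt(23)

3*sqrt(575) = 15*sqrt(23); sqrt(92) = 2*sqrt(23); 3*sqrt(368) = 12*sqrt(23); 2*sqrt(368) = 8*sqrt(23)
Combine: (-15 - 2 - 12 + 8)·sqrt(23) = -21*sqrt(23)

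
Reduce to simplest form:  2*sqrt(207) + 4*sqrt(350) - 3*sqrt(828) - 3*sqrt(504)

2*sqrt(207) = 6*sqrt(23); 4*sqrt(350) = 20*sqrt(14); 3*sqrt(828) = 18*sqrt(23); 3*sqrt(504) = 18*sqrt(14)

-12*sqrt(23) + 2*sqrt(14)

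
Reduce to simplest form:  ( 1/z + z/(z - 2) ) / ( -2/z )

(-z² - z + 2)/(2*z - 4)

Numerator: 1/z + z/(z - 2) = (z² + z - 2)/(z² - 2*z)
Denominator: -2/z = -2/z
Divide: ((z² + z - 2)/(z² - 2*z)) · (-z/2) = (-z² - z + 2)/(2*z - 4)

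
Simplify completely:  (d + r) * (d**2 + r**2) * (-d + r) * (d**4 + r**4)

-d**8 + r**8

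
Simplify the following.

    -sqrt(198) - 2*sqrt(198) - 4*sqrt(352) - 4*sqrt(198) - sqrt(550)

sqrt(198) = 3*sqrt(22); 2*sqrt(198) = 6*sqrt(22); 4*sqrt(352) = 16*sqrt(22); 4*sqrt(198) = 12*sqrt(22); sqrt(550) = 5*sqrt(22)
Combine: (-3 - 6 - 16 - 12 - 5)·sqrt(22) = -42*sqrt(22)

-42*sqrt(22)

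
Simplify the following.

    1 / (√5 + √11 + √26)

(-√1430 - 5*√26 + 10*√11 + 16*√5)/60

Group as (√11 + √26) + √5; multiply by (√11 + √26) - √5, then rationalise the remaining surd.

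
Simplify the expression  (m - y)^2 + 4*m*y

(m + y)^2

After expansion: m^2 + 2*m*y + y^2 — a perfect-square trinomial.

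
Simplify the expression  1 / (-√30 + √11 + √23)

Group as (√11 + √23) - √30; multiply by (√11 + √23) + √30, then rationalise the remaining surd.

(-2*√30 + 9*√23 + 21*√11 + √7590)/498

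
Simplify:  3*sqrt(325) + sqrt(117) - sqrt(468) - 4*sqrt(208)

-4*sqrt(13)

3*sqrt(325) = 15*sqrt(13); sqrt(117) = 3*sqrt(13); sqrt(468) = 6*sqrt(13); 4*sqrt(208) = 16*sqrt(13)
Combine: (15 + 3 - 6 - 16)·sqrt(13) = -4*sqrt(13)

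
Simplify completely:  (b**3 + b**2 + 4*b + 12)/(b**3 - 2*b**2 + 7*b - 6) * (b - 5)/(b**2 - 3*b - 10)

Factor: b**3 + b**2 + 4*b + 12 = (b + 2)*(b**2 - b + 6);  b**3 - 2*b**2 + 7*b - 6 = (b**2 - b + 6)*(b - 1);  b**2 - 3*b - 10 = (b + 2)*(b - 5)
Cancel the common factors (b**2 - b + 6), (b - 5), (b + 2).

1/(b - 1)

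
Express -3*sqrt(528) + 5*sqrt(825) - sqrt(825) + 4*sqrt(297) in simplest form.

3*sqrt(528) = 12*sqrt(33); 5*sqrt(825) = 25*sqrt(33); sqrt(825) = 5*sqrt(33); 4*sqrt(297) = 12*sqrt(33)
Combine: (-12 + 25 - 5 + 12)·sqrt(33) = 20*sqrt(33)

20*sqrt(33)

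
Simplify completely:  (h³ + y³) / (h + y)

h² - h*y + y²

Factor as (a+b)(a^2-ab+b^2) with a=h, b=y.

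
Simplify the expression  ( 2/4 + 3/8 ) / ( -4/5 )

-35/32

Numerator: 2/4 + 3/8 = 7/8
Denominator: -4/5 = -4/5
Divide: (7/8) · (-5/4) = -35/32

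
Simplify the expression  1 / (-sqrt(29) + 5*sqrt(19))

(sqrt(29) + 5*sqrt(19))/446

Multiply numerator and denominator by sqrt(29) + 5*sqrt(19).
Denominator becomes 446; numerator becomes sqrt(29) + 5*sqrt(19).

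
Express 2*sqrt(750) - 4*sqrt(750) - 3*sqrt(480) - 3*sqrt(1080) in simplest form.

-40*sqrt(30)

2*sqrt(750) = 10*sqrt(30); 4*sqrt(750) = 20*sqrt(30); 3*sqrt(480) = 12*sqrt(30); 3*sqrt(1080) = 18*sqrt(30)
Combine: (10 - 20 - 12 - 18)·sqrt(30) = -40*sqrt(30)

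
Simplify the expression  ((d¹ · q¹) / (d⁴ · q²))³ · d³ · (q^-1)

Inside the bracket: (d^-3) · (q^-1)
Raise to the power 3: (d^-9) · (q^-3)
Multiply by d³ · (q^-1): add exponents.

1/(d⁶*q⁴)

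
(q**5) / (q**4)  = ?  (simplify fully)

q

Quotient: q**1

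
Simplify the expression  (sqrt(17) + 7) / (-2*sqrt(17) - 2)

(-3*sqrt(17) - 5)/16

Multiply numerator and denominator by -2 + 2*sqrt(17).
Denominator becomes -64; numerator becomes 20 + 12*sqrt(17).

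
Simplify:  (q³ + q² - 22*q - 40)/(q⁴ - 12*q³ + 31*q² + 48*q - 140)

Factor: q³ + q² - 22*q - 40 = (q - 5)·(q + 4)·(q + 2);  q⁴ - 12*q³ + 31*q² + 48*q - 140 = (q - 5)·(q - 2)·(q + 2)·(q - 7)
Cancel the common factors (q + 2), (q - 5).

(q + 4)/(q² - 9*q + 14)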